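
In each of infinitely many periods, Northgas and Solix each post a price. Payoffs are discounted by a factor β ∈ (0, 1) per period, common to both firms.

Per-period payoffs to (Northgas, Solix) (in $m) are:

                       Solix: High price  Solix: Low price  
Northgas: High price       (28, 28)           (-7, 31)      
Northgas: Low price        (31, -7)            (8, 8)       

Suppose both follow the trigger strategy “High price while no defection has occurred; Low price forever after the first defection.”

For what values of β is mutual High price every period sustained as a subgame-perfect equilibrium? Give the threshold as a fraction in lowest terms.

3/23

Cooperation forever yields 28 each period: 28/(1−β).
Deviating yields 31 once, then 8 forever: 31 + 8β/(1−β).
No profitable deviation requires 28/(1−β) ≥ 31 + 8β/(1−β).
Multiplying by (1−β): 28 ≥ 31(1−β) + 8β = 31 − 23β.
So 23β ≥ 3, i.e. β ≥ 3/23.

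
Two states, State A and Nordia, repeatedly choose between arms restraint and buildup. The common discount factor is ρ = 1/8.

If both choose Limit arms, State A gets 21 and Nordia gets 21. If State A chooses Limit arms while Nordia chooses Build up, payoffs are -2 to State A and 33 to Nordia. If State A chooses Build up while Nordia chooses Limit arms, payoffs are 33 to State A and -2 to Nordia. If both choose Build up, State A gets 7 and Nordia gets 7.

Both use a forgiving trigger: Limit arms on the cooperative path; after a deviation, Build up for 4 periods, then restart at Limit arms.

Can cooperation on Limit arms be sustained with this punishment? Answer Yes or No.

No

A one-shot deviation gives 33 now, then 7 for 4 periods, then back to 21.
Gain from deviating: (33−21) today; loss: (21−7) in each of the next 4 periods.
No-deviation condition: (21−7)(ρ+…+ρ^4) ≥ 33−21, i.e. ρ+…+ρ^4 ≥ 6/7.
At ρ = 1/8: ρ+…+ρ^4 = 0.1428 < 0.8571.
So cooperation is not sustainable.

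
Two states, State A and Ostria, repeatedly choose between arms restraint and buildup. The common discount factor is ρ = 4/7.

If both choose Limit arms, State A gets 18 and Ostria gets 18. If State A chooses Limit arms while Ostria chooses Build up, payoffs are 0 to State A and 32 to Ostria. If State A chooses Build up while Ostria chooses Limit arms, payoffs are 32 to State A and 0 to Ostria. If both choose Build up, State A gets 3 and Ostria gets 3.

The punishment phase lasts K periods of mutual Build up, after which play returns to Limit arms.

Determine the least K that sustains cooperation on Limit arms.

3

No profitable deviation requires (18−3)(ρ+…+ρ^K) ≥ 32−18, i.e. ρ+…+ρ^K ≥ 14/15 ≈ 0.9333.
With ρ = 4/7, the partial sums are K=1: 0.5714, K=2: 0.8980, K=3: 1.0845.
K = 3 is the first length at which the sum reaches 0.9333.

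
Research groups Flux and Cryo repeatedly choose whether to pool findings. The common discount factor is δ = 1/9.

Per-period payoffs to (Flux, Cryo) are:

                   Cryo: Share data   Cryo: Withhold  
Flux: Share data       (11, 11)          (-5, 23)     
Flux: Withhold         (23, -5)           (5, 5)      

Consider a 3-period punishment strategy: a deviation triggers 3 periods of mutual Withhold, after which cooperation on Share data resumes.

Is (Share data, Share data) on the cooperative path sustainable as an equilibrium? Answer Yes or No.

No

Comparing payoff streams over the 4 periods until play realigns: cooperate → 11(1+δ+…+δ^3); deviate → 23 + 5(δ+…+δ^3).
Cooperation is sustained iff (11−5)(δ+…+δ^3) ≥ 23−11.
δ+…+δ^3 = 1/9·(1−(1/9)^3)/(1−1/9) = 0.1248, and (23−11)/(11−5) = 2.0000.
0.1248 < 2.0000, so cooperation is not sustainable.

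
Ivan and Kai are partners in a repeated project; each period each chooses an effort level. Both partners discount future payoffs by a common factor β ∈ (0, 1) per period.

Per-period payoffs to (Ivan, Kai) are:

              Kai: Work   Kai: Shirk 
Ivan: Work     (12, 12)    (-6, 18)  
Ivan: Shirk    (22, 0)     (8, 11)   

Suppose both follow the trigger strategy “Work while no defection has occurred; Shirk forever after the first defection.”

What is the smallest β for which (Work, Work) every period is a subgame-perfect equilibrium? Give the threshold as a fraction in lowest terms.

6/7

For Ivan: deviation gain 22−12 = 10, per-period punishment loss 12−8 = 4. IC gives β ≥ 10/14 = 5/7.
For Kai: gain 6, loss 1 per period, so β ≥ 6/7.
The tighter constraint is Kai's, so cooperation needs β ≥ 6/7.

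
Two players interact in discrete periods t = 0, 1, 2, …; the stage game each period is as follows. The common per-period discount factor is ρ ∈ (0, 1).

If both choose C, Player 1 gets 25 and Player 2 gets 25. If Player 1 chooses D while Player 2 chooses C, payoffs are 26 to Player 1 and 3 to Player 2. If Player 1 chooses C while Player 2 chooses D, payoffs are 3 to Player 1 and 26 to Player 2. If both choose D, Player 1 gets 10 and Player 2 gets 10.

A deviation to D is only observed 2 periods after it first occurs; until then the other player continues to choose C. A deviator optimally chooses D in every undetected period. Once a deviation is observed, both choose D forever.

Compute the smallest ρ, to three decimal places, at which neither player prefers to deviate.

0.250

A deviator earns 26 for 2 periods, then 10 forever; cooperating earns 25 forever. Multiplying the IC by (1−ρ):
25 ≥ 26(1−ρ^2) + 10ρ^2, so 16·ρ^2 ≥ 1 and ρ^2 ≥ 1/16.
ρ ≥ (1/16)^(1/2) ≈ 0.250.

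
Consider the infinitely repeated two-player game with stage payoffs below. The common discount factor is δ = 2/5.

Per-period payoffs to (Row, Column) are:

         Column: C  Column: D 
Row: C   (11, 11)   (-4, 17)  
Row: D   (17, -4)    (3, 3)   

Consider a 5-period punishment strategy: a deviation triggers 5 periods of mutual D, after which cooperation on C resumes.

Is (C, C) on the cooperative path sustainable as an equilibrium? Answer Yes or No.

IC: δ+…+δ^5 ≥ (17−11)/(11−3) = 3/4.
At δ = 2/5: partial sum = 0.6598 < 0.7500. Cooperation not sustainable.

No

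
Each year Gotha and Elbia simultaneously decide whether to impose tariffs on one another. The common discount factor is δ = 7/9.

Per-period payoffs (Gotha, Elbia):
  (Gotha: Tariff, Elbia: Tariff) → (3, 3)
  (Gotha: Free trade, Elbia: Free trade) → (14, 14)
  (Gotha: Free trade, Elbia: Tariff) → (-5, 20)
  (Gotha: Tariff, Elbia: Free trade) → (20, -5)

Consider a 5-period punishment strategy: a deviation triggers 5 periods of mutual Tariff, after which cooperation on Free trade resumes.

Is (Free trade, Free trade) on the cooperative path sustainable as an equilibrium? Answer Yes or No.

Yes

Comparing payoff streams over the 6 periods until play realigns: cooperate → 14(1+δ+…+δ^5); deviate → 20 + 3(δ+…+δ^5).
Cooperation is sustained iff (14−3)(δ+…+δ^5) ≥ 20−14.
δ+…+δ^5 = 7/9·(1−(7/9)^5)/(1−7/9) = 2.5038, and (20−14)/(14−3) = 0.5455.
2.5038 ≥ 0.5455, so cooperation is sustainable.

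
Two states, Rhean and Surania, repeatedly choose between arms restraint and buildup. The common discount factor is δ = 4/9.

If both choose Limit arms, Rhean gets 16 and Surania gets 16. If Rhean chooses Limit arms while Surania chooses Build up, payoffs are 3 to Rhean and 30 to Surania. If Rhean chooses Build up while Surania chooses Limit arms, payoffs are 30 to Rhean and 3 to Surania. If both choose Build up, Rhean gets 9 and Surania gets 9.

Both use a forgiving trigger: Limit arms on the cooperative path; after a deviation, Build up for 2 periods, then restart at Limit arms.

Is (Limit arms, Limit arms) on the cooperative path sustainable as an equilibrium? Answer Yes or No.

IC: δ+…+δ^2 ≥ (30−16)/(16−9) = 2.
At δ = 4/9: partial sum = 0.6420 < 2.0000. Cooperation not sustainable.

No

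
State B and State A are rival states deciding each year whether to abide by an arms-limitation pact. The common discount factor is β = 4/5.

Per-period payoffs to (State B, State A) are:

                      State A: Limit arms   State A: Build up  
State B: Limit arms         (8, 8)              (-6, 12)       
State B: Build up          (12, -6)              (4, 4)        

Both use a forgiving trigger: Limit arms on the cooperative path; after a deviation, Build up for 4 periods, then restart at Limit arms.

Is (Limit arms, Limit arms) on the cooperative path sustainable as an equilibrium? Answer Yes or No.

Yes

IC: β+…+β^4 ≥ (12−8)/(8−4) = 1.
At β = 4/5: partial sum = 2.3616 ≥ 1.0000. Cooperation sustainable.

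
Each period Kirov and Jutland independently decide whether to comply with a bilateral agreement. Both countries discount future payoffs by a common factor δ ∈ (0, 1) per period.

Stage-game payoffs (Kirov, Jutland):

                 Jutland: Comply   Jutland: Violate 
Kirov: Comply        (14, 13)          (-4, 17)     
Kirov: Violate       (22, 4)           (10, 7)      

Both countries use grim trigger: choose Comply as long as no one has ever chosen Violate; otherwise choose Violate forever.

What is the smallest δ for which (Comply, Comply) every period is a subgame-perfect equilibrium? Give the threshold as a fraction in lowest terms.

2/3

For Kirov: deviation gain 22−14 = 8, per-period punishment loss 14−10 = 4. IC gives δ ≥ 8/12 = 2/3.
For Jutland: gain 4, loss 6 per period, so δ ≥ 4/10 = 2/5.
The tighter constraint is Kirov's, so cooperation needs δ ≥ 2/3.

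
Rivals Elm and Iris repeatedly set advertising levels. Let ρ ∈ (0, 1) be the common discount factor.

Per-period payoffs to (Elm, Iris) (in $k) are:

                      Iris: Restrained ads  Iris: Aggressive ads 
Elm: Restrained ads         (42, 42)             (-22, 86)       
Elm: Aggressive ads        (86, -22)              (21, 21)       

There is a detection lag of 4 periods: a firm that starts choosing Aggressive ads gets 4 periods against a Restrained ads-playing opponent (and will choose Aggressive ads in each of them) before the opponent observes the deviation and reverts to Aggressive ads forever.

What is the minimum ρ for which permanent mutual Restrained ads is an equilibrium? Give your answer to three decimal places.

Deviating for the 4 undetected periods gains 86−42 = 44 per period over cooperation, then loses 42−21 = 21 per period forever once punishment starts.
Gain: 44(1 + ρ + … + ρ^3); loss: 21·ρ^4/(1−ρ).
No profitable deviation ⇔ 44(1−ρ^4) ≤ 21·ρ^4, i.e. ρ^4 ≥ 44/(44+21) = 44/65.
Hence ρ ≥ (44/65)^(1/4) ≈ 0.907.

0.907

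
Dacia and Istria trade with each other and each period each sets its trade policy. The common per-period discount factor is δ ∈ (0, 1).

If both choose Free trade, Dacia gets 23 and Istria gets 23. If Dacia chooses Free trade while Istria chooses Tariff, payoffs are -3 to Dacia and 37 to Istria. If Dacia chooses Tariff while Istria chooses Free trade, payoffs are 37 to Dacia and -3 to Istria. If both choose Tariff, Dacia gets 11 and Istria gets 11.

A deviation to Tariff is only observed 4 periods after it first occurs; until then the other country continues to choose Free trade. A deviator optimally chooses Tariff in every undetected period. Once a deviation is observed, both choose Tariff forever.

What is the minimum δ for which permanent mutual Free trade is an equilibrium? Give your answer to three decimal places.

Deviating for the 4 undetected periods gains 37−23 = 14 per period over cooperation, then loses 23−11 = 12 per period forever once punishment starts.
Gain: 14(1 + δ + … + δ^3); loss: 12·δ^4/(1−δ).
No profitable deviation ⇔ 14(1−δ^4) ≤ 12·δ^4, i.e. δ^4 ≥ 14/(14+12) = 7/13.
Hence δ ≥ (7/13)^(1/4) ≈ 0.857.

0.857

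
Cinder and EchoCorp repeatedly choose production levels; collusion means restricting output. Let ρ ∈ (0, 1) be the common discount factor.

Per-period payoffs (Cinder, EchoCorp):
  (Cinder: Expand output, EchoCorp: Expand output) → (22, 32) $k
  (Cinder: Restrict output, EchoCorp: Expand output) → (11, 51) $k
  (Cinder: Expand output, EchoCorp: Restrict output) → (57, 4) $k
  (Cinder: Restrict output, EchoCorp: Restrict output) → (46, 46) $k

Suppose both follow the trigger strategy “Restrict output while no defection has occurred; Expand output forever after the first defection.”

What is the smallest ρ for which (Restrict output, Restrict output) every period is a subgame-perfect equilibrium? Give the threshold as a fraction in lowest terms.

Cinder: cooperation gives 46 each period; deviation gives 57 once then 22 forever.
  46/(1−ρ) ≥ 57 + 22ρ/(1−ρ) ⇒ ρ ≥ 11/35.
EchoCorp: cooperation gives 46 each period; deviation gives 51 once then 32 forever.
  ρ ≥ 5/19.
Both must hold, so the binding constraint is Cinder's: ρ ≥ 11/35.

11/35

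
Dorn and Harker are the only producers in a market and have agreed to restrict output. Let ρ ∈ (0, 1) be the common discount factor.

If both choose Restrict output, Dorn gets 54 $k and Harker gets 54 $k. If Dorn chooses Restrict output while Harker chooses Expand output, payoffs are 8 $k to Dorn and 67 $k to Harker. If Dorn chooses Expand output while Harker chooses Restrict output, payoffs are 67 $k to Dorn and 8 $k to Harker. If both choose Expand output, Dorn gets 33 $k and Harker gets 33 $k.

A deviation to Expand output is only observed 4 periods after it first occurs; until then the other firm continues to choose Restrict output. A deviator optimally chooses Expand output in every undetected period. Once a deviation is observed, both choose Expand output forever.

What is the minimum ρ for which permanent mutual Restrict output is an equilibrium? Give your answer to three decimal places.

The best deviation is to choose Expand output for all 4 undetected periods, earning 67 each, then 33 forever once detected.
Deviation value: 67(1−ρ^4)/(1−ρ) + 33ρ^4/(1−ρ); cooperation value: 54/(1−ρ).
IC: 54 ≥ 67(1−ρ^4) + 33ρ^4 = 67 − 34ρ^4.
So ρ^4 ≥ 13/34, giving ρ ≥ (13/34)^(1/4) ≈ 0.786.

0.786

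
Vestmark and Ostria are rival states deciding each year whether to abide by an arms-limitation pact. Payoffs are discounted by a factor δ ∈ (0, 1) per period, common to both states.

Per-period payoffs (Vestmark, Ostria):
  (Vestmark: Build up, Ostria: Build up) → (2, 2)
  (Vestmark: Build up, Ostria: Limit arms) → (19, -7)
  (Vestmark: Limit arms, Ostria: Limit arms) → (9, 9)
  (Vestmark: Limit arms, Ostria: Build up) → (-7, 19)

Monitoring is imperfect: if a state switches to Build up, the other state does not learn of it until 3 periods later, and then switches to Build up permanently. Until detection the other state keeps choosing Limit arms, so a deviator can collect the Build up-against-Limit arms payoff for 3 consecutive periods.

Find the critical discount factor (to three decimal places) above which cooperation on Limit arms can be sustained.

The best deviation is to choose Build up for all 3 undetected periods, earning 19 each, then 2 forever once detected.
Deviation value: 19(1−δ^3)/(1−δ) + 2δ^3/(1−δ); cooperation value: 9/(1−δ).
IC: 9 ≥ 19(1−δ^3) + 2δ^3 = 19 − 17δ^3.
So δ^3 ≥ 10/17, giving δ ≥ (10/17)^(1/3) ≈ 0.838.

0.838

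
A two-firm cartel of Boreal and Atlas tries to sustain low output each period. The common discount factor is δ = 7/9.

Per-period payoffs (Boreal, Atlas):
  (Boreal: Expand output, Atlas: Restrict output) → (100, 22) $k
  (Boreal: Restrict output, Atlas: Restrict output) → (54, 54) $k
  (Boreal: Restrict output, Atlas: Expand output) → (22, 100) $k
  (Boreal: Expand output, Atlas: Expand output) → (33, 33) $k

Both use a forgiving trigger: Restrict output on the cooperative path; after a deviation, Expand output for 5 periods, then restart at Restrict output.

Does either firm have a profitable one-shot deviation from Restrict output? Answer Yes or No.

Comparing payoff streams over the 6 periods until play realigns: cooperate → 54(1+δ+…+δ^5); deviate → 100 + 33(δ+…+δ^5).
Cooperation is sustained iff (54−33)(δ+…+δ^5) ≥ 100−54.
δ+…+δ^5 = 7/9·(1−(7/9)^5)/(1−7/9) = 2.5038, and (100−54)/(54−33) = 2.1905.
2.5038 ≥ 2.1905, so cooperation is sustainable.

No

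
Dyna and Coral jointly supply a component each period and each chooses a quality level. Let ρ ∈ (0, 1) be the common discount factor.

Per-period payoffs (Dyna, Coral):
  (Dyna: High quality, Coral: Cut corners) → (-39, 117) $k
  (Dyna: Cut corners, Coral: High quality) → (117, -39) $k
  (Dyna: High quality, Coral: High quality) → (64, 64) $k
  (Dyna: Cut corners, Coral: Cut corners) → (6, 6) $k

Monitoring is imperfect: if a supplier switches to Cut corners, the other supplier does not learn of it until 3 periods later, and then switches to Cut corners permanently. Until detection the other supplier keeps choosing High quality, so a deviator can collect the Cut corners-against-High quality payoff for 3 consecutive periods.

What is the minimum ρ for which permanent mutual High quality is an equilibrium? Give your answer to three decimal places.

0.782

Deviating for the 3 undetected periods gains 117−64 = 53 per period over cooperation, then loses 64−6 = 58 per period forever once punishment starts.
Gain: 53(1 + ρ + … + ρ^2); loss: 58·ρ^3/(1−ρ).
No profitable deviation ⇔ 53(1−ρ^3) ≤ 58·ρ^3, i.e. ρ^3 ≥ 53/(53+58) = 53/111.
Hence ρ ≥ (53/111)^(1/3) ≈ 0.782.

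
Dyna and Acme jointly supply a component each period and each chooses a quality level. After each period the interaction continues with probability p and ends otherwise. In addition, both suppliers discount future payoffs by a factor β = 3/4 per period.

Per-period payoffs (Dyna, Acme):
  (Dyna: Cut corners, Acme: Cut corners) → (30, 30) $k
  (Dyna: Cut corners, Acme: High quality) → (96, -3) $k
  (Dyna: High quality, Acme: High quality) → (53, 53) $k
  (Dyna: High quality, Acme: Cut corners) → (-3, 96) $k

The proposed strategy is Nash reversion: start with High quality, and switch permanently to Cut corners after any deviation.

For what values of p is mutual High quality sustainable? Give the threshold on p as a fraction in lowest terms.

86/99

With continuation probability p and discount β, the effective per-period discount factor is βp.
Grim-trigger IC: βp ≥ (96−53)/(96−30) = 43/66.
So p ≥ (43/66)/(3/4) = 86/99.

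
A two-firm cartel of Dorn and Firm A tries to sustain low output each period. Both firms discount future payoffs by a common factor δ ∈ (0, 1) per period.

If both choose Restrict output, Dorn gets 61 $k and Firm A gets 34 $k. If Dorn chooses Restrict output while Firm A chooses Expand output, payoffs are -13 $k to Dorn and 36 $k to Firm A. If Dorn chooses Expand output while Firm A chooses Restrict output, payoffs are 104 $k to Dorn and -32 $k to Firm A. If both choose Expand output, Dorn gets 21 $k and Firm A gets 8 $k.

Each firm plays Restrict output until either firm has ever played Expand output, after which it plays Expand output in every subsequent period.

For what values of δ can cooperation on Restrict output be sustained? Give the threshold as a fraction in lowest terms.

43/83

Dorn: cooperation gives 61 each period; deviation gives 104 once then 21 forever.
  61/(1−δ) ≥ 104 + 21δ/(1−δ) ⇒ δ ≥ 43/83.
Firm A: cooperation gives 34 each period; deviation gives 36 once then 8 forever.
  δ ≥ 2/28 = 1/14.
Both must hold, so the binding constraint is Dorn's: δ ≥ 43/83.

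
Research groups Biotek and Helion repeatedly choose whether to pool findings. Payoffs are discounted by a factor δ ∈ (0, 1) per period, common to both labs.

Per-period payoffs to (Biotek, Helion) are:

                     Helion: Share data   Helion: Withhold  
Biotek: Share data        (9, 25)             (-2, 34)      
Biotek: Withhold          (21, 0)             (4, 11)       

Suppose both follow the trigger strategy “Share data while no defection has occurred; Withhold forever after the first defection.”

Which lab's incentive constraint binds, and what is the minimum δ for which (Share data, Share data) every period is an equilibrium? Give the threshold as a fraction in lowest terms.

Biotek: cooperation gives 9 each period; deviation gives 21 once then 4 forever.
  9/(1−δ) ≥ 21 + 4δ/(1−δ) ⇒ δ ≥ 12/17.
Helion: cooperation gives 25 each period; deviation gives 34 once then 11 forever.
  δ ≥ 9/23.
Both must hold, so the binding constraint is Biotek's: δ ≥ 12/17.

Biotek; δ ≥ 12/17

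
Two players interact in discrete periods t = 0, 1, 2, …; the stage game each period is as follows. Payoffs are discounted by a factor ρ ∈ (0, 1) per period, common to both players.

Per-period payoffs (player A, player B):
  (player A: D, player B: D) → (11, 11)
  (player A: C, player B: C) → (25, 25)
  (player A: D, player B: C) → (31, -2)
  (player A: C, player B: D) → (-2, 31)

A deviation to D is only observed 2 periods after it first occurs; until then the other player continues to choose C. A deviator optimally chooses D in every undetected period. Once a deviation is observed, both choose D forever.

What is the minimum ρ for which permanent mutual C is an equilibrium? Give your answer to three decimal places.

0.548

A deviator earns 31 for 2 periods, then 11 forever; cooperating earns 25 forever. Multiplying the IC by (1−ρ):
25 ≥ 31(1−ρ^2) + 11ρ^2, so 20·ρ^2 ≥ 6 and ρ^2 ≥ 3/10.
ρ ≥ (3/10)^(1/2) ≈ 0.548.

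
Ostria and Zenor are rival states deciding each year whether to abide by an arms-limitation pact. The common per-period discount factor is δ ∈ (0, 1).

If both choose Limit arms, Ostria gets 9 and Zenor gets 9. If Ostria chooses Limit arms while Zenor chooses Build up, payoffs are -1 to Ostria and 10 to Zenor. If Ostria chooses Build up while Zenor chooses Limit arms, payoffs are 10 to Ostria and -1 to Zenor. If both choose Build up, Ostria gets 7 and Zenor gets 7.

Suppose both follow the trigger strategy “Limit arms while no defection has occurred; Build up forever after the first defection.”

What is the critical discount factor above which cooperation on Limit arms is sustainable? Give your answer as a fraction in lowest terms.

1/3

Under grim trigger the critical discount factor is (T−C)/(T−P) with T = 10, C = 9, P = 7.
δ* = (10−9)/(10−7) = 1/3.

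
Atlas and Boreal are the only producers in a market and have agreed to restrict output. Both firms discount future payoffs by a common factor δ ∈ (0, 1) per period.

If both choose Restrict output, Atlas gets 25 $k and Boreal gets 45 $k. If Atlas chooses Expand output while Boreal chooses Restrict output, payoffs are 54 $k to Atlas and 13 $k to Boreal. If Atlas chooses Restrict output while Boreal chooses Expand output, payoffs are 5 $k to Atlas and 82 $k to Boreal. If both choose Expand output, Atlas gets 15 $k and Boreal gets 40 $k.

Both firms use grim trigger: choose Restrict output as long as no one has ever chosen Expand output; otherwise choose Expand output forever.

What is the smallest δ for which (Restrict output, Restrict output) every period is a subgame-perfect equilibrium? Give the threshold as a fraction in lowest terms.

For Atlas: deviation gain 54−25 = 29, per-period punishment loss 25−15 = 10. IC gives δ ≥ 29/39.
For Boreal: gain 37, loss 5 per period, so δ ≥ 37/42.
The tighter constraint is Boreal's, so cooperation needs δ ≥ 37/42.

37/42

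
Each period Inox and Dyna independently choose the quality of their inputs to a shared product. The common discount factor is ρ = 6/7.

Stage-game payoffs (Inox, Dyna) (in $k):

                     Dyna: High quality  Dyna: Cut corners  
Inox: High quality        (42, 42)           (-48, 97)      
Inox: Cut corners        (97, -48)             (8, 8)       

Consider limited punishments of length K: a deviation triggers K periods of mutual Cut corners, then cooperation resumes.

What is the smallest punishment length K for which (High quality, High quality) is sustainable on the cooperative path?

3

Need Σ_{k=1}^{K} ρ^k ≥ (97−42)/(42−8) = 1.6176 at ρ = 6/7.
At K = 2 the sum is 1.5918 < 1.6176; at K = 3 it is 2.2216 ≥ 1.6176.
So the minimum punishment length is K = 3.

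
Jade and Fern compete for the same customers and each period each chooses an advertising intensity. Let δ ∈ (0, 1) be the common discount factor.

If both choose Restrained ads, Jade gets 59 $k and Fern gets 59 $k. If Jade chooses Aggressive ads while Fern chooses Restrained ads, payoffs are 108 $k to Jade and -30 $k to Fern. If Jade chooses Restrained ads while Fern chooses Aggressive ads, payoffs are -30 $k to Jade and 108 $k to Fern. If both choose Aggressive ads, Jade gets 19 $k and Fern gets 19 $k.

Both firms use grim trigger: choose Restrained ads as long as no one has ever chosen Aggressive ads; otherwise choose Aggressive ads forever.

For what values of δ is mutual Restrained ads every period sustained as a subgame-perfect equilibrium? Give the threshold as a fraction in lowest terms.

59/(1−δ) ≥ 108 + 19δ/(1−δ)
59 ≥ 108 − 89δ
δ ≥ 49/89.

49/89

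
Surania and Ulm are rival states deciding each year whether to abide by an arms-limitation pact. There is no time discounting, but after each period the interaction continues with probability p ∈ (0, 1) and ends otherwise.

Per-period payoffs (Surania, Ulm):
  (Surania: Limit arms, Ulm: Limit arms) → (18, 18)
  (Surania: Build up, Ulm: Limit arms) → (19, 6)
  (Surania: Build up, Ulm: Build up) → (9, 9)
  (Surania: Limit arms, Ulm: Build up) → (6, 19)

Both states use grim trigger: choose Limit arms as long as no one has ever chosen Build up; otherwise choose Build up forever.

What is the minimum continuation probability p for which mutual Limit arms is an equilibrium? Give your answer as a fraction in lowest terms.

With no time discounting, the continuation probability p plays the role of the discount factor.
Grim-trigger IC: 18/(1−p) ≥ 19 + 9p/(1−p) ⇒ p ≥ (19−18)/(19−9) = 1/10.

1/10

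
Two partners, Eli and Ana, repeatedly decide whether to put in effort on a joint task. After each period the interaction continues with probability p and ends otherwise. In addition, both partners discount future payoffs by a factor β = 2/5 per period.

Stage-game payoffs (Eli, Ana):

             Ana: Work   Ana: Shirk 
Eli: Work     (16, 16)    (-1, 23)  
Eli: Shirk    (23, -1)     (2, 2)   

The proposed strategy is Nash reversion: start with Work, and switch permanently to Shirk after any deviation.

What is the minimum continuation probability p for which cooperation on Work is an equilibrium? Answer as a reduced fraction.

Expected continuation weight on next period's payoff is β·p = 2/5·p, which plays the role of the discount factor.
Cooperation requires 2/5·p ≥ (23−16)/(23−2) = 1/3, hence p ≥ 5/6.

5/6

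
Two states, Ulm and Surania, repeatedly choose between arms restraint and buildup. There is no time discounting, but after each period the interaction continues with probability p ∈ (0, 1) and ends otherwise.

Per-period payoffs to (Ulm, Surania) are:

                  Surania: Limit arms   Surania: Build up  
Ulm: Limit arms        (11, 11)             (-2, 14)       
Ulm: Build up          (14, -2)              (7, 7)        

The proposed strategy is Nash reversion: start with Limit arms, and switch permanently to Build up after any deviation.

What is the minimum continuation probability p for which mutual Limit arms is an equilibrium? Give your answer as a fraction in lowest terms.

Expected cooperation value is 11 + p·11 + p²·11 + … = 11/(1−p); deviation gives 14 + p·7/(1−p).
11 ≥ 14(1−p) + 7p ⇒ 7p ≥ 3 ⇒ p ≥ 3/7.

3/7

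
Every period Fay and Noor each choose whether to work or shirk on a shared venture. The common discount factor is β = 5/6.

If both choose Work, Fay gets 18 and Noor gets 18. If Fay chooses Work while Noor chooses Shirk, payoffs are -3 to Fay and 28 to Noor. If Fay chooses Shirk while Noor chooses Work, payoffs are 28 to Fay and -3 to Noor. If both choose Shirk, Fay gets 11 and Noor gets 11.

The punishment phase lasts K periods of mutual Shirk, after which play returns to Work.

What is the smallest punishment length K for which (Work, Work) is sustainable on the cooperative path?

2

Need Σ_{k=1}^{K} β^k ≥ (28−18)/(18−11) = 1.4286 at β = 5/6.
At K = 1 the sum is 0.8333 < 1.4286; at K = 2 it is 1.5278 ≥ 1.4286.
So the minimum punishment length is K = 2.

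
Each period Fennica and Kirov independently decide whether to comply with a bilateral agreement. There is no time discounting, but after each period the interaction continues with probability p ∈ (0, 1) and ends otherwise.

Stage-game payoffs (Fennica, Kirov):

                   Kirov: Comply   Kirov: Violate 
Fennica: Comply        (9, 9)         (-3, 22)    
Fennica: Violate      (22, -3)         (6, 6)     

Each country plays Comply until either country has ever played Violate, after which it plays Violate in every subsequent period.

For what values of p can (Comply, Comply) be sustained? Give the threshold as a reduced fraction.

13/16

With no time discounting, the continuation probability p plays the role of the discount factor.
Grim-trigger IC: 9/(1−p) ≥ 22 + 6p/(1−p) ⇒ p ≥ (22−9)/(22−6) = 13/16.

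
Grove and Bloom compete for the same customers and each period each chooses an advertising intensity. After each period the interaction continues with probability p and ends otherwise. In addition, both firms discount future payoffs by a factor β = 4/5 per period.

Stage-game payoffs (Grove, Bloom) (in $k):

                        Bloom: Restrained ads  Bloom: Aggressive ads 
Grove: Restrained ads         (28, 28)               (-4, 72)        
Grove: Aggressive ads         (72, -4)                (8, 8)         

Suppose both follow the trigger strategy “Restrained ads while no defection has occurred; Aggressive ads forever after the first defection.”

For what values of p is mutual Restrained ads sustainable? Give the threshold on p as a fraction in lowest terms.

With continuation probability p and discount β, the effective per-period discount factor is βp.
Grim-trigger IC: βp ≥ (72−28)/(72−8) = 11/16.
So p ≥ (11/16)/(4/5) = 55/64.

55/64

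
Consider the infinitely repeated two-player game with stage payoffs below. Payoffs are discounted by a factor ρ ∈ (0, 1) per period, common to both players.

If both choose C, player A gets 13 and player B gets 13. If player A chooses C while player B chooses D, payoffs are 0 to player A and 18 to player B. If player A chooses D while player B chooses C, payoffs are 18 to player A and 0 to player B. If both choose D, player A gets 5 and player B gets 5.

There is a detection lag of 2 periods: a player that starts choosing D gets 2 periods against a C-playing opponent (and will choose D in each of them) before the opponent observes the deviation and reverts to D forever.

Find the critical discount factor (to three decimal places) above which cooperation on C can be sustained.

0.620

Deviating for the 2 undetected periods gains 18−13 = 5 per period over cooperation, then loses 13−5 = 8 per period forever once punishment starts.
Gain: 5(1 + ρ + … + ρ^1); loss: 8·ρ^2/(1−ρ).
No profitable deviation ⇔ 5(1−ρ^2) ≤ 8·ρ^2, i.e. ρ^2 ≥ 5/(5+8) = 5/13.
Hence ρ ≥ (5/13)^(1/2) ≈ 0.620.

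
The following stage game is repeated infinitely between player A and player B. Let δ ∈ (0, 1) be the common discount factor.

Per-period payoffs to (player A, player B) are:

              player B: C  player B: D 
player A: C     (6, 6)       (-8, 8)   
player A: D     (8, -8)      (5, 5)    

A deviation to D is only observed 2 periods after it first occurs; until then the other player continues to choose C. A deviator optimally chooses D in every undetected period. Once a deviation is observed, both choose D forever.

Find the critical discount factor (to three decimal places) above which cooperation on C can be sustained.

The best deviation is to choose D for all 2 undetected periods, earning 8 each, then 5 forever once detected.
Deviation value: 8(1−δ^2)/(1−δ) + 5δ^2/(1−δ); cooperation value: 6/(1−δ).
IC: 6 ≥ 8(1−δ^2) + 5δ^2 = 8 − 3δ^2.
So δ^2 ≥ 2/3, giving δ ≥ (2/3)^(1/2) ≈ 0.816.

0.816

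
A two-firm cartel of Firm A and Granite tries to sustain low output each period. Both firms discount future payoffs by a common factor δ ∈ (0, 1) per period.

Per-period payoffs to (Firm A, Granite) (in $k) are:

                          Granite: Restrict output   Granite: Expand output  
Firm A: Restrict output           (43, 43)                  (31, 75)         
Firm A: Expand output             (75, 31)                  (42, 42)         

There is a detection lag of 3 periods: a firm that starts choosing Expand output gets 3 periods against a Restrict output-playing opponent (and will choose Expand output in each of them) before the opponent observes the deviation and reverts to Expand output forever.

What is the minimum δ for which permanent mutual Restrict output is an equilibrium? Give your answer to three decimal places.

The best deviation is to choose Expand output for all 3 undetected periods, earning 75 each, then 42 forever once detected.
Deviation value: 75(1−δ^3)/(1−δ) + 42δ^3/(1−δ); cooperation value: 43/(1−δ).
IC: 43 ≥ 75(1−δ^3) + 42δ^3 = 75 − 33δ^3.
So δ^3 ≥ 32/33, giving δ ≥ (32/33)^(1/3) ≈ 0.990.

0.990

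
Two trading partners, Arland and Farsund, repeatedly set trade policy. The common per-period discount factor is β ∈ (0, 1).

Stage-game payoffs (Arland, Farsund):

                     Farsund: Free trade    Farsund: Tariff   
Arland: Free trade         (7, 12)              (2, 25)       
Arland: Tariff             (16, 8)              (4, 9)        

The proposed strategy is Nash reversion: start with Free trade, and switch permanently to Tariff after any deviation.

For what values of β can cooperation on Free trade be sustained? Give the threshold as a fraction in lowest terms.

13/16

Arland's threshold: (16−7)/(16−4) = 3/4.
Farsund's threshold: (25−12)/(25−9) = 13/16.
3/4 < 13/16, so Farsund binds and β* = 13/16.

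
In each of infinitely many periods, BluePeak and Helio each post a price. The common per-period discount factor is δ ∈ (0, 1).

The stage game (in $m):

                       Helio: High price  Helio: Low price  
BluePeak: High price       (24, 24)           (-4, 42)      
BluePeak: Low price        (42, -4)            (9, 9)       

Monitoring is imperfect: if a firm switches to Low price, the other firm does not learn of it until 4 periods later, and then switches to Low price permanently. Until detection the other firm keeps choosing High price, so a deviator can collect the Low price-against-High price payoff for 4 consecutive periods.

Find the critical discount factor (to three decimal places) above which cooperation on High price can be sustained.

0.859

Deviating for the 4 undetected periods gains 42−24 = 18 per period over cooperation, then loses 24−9 = 15 per period forever once punishment starts.
Gain: 18(1 + δ + … + δ^3); loss: 15·δ^4/(1−δ).
No profitable deviation ⇔ 18(1−δ^4) ≤ 15·δ^4, i.e. δ^4 ≥ 18/(18+15) = 6/11.
Hence δ ≥ (6/11)^(1/4) ≈ 0.859.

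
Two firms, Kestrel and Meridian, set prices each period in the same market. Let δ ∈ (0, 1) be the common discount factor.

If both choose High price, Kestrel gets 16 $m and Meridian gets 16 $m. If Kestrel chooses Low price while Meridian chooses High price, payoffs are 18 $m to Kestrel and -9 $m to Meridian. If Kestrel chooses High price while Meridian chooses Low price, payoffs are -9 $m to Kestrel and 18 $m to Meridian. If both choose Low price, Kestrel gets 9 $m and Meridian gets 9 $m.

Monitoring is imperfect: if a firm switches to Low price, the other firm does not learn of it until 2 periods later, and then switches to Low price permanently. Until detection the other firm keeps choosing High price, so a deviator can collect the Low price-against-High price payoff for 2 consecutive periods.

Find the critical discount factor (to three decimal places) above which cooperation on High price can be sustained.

0.471

A deviator earns 18 for 2 periods, then 9 forever; cooperating earns 16 forever. Multiplying the IC by (1−δ):
16 ≥ 18(1−δ^2) + 9δ^2, so 9·δ^2 ≥ 2 and δ^2 ≥ 2/9.
δ ≥ (2/9)^(1/2) ≈ 0.471.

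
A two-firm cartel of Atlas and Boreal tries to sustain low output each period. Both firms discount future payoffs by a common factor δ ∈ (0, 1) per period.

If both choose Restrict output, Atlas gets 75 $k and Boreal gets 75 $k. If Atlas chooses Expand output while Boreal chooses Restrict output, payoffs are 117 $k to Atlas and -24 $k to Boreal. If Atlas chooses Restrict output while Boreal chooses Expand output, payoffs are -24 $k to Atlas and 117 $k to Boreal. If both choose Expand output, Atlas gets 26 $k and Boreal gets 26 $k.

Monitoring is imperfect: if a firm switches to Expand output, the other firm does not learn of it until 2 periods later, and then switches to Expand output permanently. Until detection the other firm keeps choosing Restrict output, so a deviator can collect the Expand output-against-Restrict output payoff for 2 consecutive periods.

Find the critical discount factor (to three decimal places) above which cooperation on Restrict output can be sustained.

A deviator earns 117 for 2 periods, then 26 forever; cooperating earns 75 forever. Multiplying the IC by (1−δ):
75 ≥ 117(1−δ^2) + 26δ^2, so 91·δ^2 ≥ 42 and δ^2 ≥ 6/13.
δ ≥ (6/13)^(1/2) ≈ 0.679.

0.679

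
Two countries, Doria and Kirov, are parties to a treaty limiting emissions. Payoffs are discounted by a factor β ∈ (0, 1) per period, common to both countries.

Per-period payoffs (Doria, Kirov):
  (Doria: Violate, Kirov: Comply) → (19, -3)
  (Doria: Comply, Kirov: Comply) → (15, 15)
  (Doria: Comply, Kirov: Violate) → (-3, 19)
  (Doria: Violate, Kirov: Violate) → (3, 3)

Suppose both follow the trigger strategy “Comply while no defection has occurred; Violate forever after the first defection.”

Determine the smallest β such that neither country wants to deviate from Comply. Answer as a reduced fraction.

1/4

One-period gain from deviating is 19 − 15 = 4. The loss is 15 − 3 = 12 in every subsequent period, with present value 12·β/(1−β).
Deviation is unprofitable when 12·β/(1−β) ≥ 4, i.e. β/(1−β) ≥ 1/3.
Equivalently β ≥ 4/(4+12) = 1/4.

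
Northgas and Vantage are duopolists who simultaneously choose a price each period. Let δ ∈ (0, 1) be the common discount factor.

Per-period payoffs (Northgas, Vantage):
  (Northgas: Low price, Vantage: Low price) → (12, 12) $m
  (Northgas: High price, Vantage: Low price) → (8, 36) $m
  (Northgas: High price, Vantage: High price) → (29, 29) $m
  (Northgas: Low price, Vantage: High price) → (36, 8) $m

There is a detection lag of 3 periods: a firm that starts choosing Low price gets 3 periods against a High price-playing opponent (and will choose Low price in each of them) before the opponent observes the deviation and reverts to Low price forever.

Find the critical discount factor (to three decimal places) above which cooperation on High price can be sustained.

0.663

A deviator earns 36 for 3 periods, then 12 forever; cooperating earns 29 forever. Multiplying the IC by (1−δ):
29 ≥ 36(1−δ^3) + 12δ^3, so 24·δ^3 ≥ 7 and δ^3 ≥ 7/24.
δ ≥ (7/24)^(1/3) ≈ 0.663.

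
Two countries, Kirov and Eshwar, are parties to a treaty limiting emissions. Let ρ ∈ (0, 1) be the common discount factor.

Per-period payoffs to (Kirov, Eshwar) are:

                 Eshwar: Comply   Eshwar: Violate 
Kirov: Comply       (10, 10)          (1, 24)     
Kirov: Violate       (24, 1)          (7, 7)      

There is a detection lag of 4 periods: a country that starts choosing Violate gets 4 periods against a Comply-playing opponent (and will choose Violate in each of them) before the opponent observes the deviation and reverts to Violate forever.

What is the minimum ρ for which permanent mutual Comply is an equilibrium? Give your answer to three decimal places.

0.953

A deviator earns 24 for 4 periods, then 7 forever; cooperating earns 10 forever. Multiplying the IC by (1−ρ):
10 ≥ 24(1−ρ^4) + 7ρ^4, so 17·ρ^4 ≥ 14 and ρ^4 ≥ 14/17.
ρ ≥ (14/17)^(1/4) ≈ 0.953.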